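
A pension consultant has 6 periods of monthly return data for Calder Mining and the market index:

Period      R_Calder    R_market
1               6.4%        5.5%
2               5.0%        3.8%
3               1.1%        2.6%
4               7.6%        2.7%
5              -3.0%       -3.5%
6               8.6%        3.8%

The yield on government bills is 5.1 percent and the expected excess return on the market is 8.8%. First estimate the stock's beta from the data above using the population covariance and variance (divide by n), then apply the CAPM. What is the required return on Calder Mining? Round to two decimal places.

Mean R_i = (6.4 + 5.0 + 1.1 + 7.6 − 3.0 + 8.6) / 6 = 4.2833%
Mean R_m = (5.5 + 3.8 + 2.6 + 2.7 − 3.5 + 3.8) / 6 = 2.4833%
Σ(R_i − R̄_i)(R_m − R̄_m) = 56.9383  ⇒  Cov = 56.9383 / 6 = 9.4897
Σ(R_m − R̄_m)² = 48.4283  ⇒  Var(R_m) = 48.4283 / 6 = 8.0714
β = Cov / Var(R_m) = 9.4897 / 8.0714 = 1.1757
E(R) = R_f + β × MRP = 5.1% + 1.1757 × 8.8% = 15.45%

15.45%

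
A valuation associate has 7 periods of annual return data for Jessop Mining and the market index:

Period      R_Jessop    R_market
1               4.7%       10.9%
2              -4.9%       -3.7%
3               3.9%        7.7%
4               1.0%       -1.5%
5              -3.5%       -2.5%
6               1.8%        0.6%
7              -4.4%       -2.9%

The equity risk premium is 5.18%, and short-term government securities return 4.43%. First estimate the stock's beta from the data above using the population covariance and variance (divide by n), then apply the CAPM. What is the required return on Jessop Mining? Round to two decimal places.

7.62%

Mean R_i = (4.7 − 4.9 + 3.9 + 1.0 − 3.5 + 1.8 − 4.4) / 7 = -0.2000%
Mean R_m = (10.9 − 3.7 + 7.7 − 1.5 − 2.5 + 0.6 − 2.9) / 7 = 1.2286%
Σ(R_i − R̄_i)(R_m − R̄_m) = 122.2000  ⇒  Cov = 122.2000 / 7 = 17.4571
Σ(R_m − R̄_m)² = 198.4943  ⇒  Var(R_m) = 198.4943 / 7 = 28.3563
β = Cov / Var(R_m) = 17.4571 / 28.3563 = 0.6156
E(R) = R_f + β × MRP = 4.43% + 0.6156 × 5.18% = 7.62%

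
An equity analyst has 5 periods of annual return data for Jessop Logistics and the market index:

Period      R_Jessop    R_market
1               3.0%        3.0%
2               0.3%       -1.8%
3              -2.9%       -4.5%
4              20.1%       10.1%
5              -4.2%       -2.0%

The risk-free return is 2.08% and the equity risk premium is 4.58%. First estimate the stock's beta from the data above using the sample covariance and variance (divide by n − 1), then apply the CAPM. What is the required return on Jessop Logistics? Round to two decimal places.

Mean R_i = (3.0 + 0.3 − 2.9 + 20.1 − 4.2) / 5 = 3.2600%
Mean R_m = (3.0 − 1.8 − 4.5 + 10.1 − 2.0) / 5 = 0.9600%
Σ(R_i − R̄_i)(R_m − R̄_m) = 217.2720  ⇒  Cov = 217.2720 / 4 = 54.3180
Σ(R_m − R̄_m)² = 133.8920  ⇒  Var(R_m) = 133.8920 / 4 = 33.4730
β = Cov / Var(R_m) = 54.3180 / 33.4730 = 1.6227
E(R) = R_f + β × MRP = 2.08% + 1.6227 × 4.58% = 9.51%

9.51%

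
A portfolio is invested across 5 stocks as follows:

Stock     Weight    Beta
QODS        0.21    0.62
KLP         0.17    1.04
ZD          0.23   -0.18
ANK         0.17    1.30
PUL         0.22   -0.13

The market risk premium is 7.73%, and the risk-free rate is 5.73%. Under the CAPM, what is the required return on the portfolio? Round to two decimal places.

β_P = Σ w_i β_i = 0.21×0.62 + 0.17×1.04 + 0.23×-0.18 + 0.17×1.30 + 0.22×-0.13 = 0.4580
E(R_P) = R_f + β_P × MRP = 5.73% + 0.4580 × 7.73% = 9.27%

9.27%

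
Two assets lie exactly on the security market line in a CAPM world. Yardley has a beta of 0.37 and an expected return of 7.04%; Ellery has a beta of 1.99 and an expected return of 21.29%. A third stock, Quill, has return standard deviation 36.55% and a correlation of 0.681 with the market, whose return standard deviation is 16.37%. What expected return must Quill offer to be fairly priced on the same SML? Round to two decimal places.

17.16%

MRP = (21.29% − 7.04%) / (1.99 − 0.37) = 8.7963%
R_f = 7.04% − 0.37 × 8.7963% = 3.7854%
β_Quill = ρ·σ_i/σ_m = 0.681 × 36.55 / 16.37 = 1.5205
E(R_Quill) = R_f + β × MRP = 3.7854% + 1.5205 × 8.7963% = 17.16%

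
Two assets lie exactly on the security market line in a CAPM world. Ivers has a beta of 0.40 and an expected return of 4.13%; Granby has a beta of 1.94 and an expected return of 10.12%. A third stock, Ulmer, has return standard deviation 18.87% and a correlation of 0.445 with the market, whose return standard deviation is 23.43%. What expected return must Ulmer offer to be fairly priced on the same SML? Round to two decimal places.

MRP = (10.12% − 4.13%) / (1.94 − 0.40) = 3.8896%
R_f = 4.13% − 0.40 × 3.8896% = 2.5742%
β_Ulmer = ρ·σ_i/σ_m = 0.445 × 18.87 / 23.43 = 0.3584
E(R_Ulmer) = R_f + β × MRP = 2.5742% + 0.3584 × 3.8896% = 3.97%

3.97%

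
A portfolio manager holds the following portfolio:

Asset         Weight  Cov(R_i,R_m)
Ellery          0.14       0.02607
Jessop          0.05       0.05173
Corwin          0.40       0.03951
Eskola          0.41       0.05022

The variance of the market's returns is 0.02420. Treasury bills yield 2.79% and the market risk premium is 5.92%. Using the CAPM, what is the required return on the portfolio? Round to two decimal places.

β_Ellery = 0.02607 / 0.02420 = 1.0773
β_Jessop = 0.05173 / 0.02420 = 2.1376
β_Corwin = 0.03951 / 0.02420 = 1.6326
β_Eskola = 0.05022 / 0.02420 = 2.0752
β_P = Σ w_i β_i = 0.14×1.0773 + 0.05×2.1376 + 0.40×1.6326 + 0.41×2.0752 = 1.7616
E(R_P) = R_f + β_P × MRP = 2.79% + 1.7616 × 5.92% = 13.22%

13.22%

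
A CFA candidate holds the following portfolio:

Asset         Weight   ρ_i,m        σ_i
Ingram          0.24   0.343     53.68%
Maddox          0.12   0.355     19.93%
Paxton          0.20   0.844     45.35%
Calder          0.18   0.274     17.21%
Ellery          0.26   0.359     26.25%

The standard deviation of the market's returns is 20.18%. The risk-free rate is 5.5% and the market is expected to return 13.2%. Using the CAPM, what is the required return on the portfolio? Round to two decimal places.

β_Ingram = 0.343 × 53.68% / 20.18% = 0.9124
β_Maddox = 0.355 × 19.93% / 20.18% = 0.3506
β_Paxton = 0.844 × 45.35% / 20.18% = 1.8967
β_Calder = 0.274 × 17.21% / 20.18% = 0.2337
β_Ellery = 0.359 × 26.25% / 20.18% = 0.4670
β_P = Σ w_i β_i = 0.24×0.9124 + 0.12×0.3506 + 0.20×1.8967 + 0.18×0.2337 + 0.26×0.4670 = 0.8039
MRP = 13.2% − 5.5% = 7.70%
E(R_P) = R_f + β_P × MRP = 5.5% + 0.8039 × 7.7% = 11.69%

11.69%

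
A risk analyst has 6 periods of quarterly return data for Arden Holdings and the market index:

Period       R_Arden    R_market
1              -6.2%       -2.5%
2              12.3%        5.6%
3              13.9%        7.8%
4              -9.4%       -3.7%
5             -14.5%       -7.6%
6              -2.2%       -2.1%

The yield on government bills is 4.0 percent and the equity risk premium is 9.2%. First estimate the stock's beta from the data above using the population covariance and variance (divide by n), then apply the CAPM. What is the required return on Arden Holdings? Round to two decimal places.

22.05%

Mean R_i = (-6.2 + 12.3 + 13.9 − 9.4 − 14.5 − 2.2) / 6 = -1.0167%
Mean R_m = (-2.5 + 5.6 + 7.8 − 3.7 − 7.6 − 2.1) / 6 = -0.4167%
Σ(R_i − R̄_i)(R_m − R̄_m) = 339.8583  ⇒  Cov = 339.8583 / 6 = 56.6431
Σ(R_m − R̄_m)² = 173.2683  ⇒  Var(R_m) = 173.2683 / 6 = 28.8781
β = Cov / Var(R_m) = 56.6431 / 28.8781 = 1.9615
E(R) = R_f + β × MRP = 4.0% + 1.9615 × 9.2% = 22.05%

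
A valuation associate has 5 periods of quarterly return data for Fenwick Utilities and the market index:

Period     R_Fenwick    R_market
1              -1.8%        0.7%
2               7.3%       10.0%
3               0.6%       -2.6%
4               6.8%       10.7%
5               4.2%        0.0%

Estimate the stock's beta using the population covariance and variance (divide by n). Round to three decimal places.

Mean R_i = (-1.8 + 7.3 + 0.6 + 6.8 + 4.2) / 5 = 3.4200%
Mean R_m = (0.7 + 10.0 − 2.6 + 10.7 + 0.0) / 5 = 3.7600%
Σ(R_i − R̄_i)(R_m − R̄_m) = 78.6440  ⇒  Cov = 78.6440 / 5 = 15.7288
Σ(R_m − R̄_m)² = 151.0520  ⇒  Var(R_m) = 151.0520 / 5 = 30.2104
β = Cov / Var(R_m) = 15.7288 / 30.2104 = 0.5206

0.521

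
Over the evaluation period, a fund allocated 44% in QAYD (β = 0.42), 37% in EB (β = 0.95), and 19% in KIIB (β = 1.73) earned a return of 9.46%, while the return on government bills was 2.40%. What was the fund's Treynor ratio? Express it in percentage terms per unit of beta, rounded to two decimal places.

8.16%

β_P = 0.44×0.42 + 0.37×0.95 + 0.19×1.73 = 0.8650
Treynor = (R_P − R_f) / β_P = (9.46% − 2.40%) / 0.8650 = 7.06% / 0.8650 = 8.16%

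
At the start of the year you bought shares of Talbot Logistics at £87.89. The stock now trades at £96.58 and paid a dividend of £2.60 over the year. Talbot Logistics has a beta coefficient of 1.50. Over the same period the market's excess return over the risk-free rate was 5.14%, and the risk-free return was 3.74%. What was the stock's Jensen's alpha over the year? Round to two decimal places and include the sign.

Realised HPR = (P1 + D1 − P0) / P0 = (96.58 + 2.60 − 87.89) / 87.89 = 11.29 / 87.89 = 12.8456%
CAPM required = R_f + β·MRP = 3.74% + 1.50 × 5.14% = 11.4500%
α = realised − required = 12.8456% − 11.4500% = +1.40%

+1.40%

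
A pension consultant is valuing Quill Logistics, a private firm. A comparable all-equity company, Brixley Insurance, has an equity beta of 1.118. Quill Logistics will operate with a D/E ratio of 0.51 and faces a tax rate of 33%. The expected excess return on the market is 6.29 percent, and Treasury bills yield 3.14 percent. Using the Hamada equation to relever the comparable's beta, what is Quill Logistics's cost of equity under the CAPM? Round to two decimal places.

12.58%

β_L = β_U × [1 + (1 − t)(D/E)] = 1.118 × [1 + (1 − 0.33) × 0.51]
    = 1.118 × [1 + 0.67 × 0.51] = 1.118 × 1.3417 = 1.5000
E(R) = R_f + β_L × MRP = 3.14% + 1.5000 × 6.29% = 12.58%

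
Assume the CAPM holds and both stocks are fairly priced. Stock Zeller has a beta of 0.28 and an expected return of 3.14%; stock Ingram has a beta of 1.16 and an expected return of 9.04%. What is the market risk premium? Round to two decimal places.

6.70%

Both satisfy E(R) = R_f + β·MRP, so the slope of the SML is
MRP = (9.04% − 3.14%) / (1.16 − 0.28) = 5.90% / 0.88 = 6.7045%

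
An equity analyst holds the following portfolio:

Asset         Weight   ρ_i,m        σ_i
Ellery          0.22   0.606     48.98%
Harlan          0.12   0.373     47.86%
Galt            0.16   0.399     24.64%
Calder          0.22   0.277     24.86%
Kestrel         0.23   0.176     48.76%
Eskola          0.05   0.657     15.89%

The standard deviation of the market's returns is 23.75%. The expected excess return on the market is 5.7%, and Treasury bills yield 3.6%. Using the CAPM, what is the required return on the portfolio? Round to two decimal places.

7.02%

β_Ellery = 0.606 × 48.98% / 23.75% = 1.2498
β_Harlan = 0.373 × 47.86% / 23.75% = 0.7517
β_Galt = 0.399 × 24.64% / 23.75% = 0.4140
β_Calder = 0.277 × 24.86% / 23.75% = 0.2899
β_Kestrel = 0.176 × 48.76% / 23.75% = 0.3613
β_Eskola = 0.657 × 15.89% / 23.75% = 0.4396
β_P = Σ w_i β_i = 0.22×1.2498 + 0.12×0.7517 + 0.16×0.4140 + 0.22×0.2899 + 0.23×0.3613 + 0.05×0.4396 = 0.6003
E(R_P) = R_f + β_P × MRP = 3.6% + 0.6003 × 5.7% = 7.02%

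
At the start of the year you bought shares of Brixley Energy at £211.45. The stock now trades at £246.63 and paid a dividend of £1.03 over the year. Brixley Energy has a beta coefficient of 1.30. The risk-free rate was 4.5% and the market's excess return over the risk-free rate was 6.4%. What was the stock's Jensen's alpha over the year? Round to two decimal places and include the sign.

+4.30%

Realised HPR = (P1 + D1 − P0) / P0 = (246.63 + 1.03 − 211.45) / 211.45 = 36.21 / 211.45 = 17.1246%
CAPM required = R_f + β·MRP = 4.5% + 1.30 × 6.4% = 12.8200%
α = realised − required = 17.1246% − 12.8200% = +4.30%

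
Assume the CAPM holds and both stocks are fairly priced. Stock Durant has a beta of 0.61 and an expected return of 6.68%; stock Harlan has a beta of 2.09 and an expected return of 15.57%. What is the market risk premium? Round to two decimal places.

Both satisfy E(R) = R_f + β·MRP, so the slope of the SML is
MRP = (15.57% − 6.68%) / (2.09 − 0.61) = 8.89% / 1.48 = 6.0068%

6.01%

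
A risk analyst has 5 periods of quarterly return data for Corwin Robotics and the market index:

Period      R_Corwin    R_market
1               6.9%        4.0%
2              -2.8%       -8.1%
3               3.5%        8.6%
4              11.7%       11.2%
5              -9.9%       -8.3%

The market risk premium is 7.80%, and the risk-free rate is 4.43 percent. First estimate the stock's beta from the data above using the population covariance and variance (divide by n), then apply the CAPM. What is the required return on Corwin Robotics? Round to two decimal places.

10.87%

Mean R_i = (6.9 − 2.8 + 3.5 + 11.7 − 9.9) / 5 = 1.8800%
Mean R_m = (4.0 − 8.1 + 8.6 + 11.2 − 8.3) / 5 = 1.4800%
Σ(R_i − R̄_i)(R_m − R̄_m) = 279.6780  ⇒  Cov = 279.6780 / 5 = 55.9356
Σ(R_m − R̄_m)² = 338.9480  ⇒  Var(R_m) = 338.9480 / 5 = 67.7896
β = Cov / Var(R_m) = 55.9356 / 67.7896 = 0.8251
E(R) = R_f + β × MRP = 4.43% + 0.8251 × 7.80% = 10.87%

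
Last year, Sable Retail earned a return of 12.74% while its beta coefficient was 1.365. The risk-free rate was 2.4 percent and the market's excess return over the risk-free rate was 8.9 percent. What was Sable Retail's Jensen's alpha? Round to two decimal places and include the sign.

-1.81%

CAPM benchmark = R_f + β(R_m − R_f) = 2.4% + 1.365 × 8.9% = 14.5485%
α = actual − benchmark = 12.74% − 14.5485% = -1.81%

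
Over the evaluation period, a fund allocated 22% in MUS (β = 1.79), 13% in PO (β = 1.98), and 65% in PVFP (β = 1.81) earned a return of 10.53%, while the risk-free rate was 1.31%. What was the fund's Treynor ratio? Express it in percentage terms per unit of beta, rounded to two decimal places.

β_P = 0.22×1.79 + 0.13×1.98 + 0.65×1.81 = 1.8277
Treynor = (R_P − R_f) / β_P = (10.53% − 1.31%) / 1.8277 = 9.22% / 1.8277 = 5.04%

5.04%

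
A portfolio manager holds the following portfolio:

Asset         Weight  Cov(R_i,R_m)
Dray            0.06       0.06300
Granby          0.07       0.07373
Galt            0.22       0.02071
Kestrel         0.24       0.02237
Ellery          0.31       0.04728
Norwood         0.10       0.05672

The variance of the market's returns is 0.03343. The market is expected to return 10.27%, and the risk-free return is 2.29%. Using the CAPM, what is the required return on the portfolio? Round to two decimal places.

β_Dray = 0.06300 / 0.03343 = 1.8845
β_Granby = 0.07373 / 0.03343 = 2.2055
β_Galt = 0.02071 / 0.03343 = 0.6195
β_Kestrel = 0.02237 / 0.03343 = 0.6692
β_Ellery = 0.04728 / 0.03343 = 1.4143
β_Norwood = 0.05672 / 0.03343 = 1.6967
β_P = Σ w_i β_i = 0.06×1.8845 + 0.07×2.2055 + 0.22×0.6195 + 0.24×0.6692 + 0.31×1.4143 + 0.10×1.6967 = 1.1725
MRP = 10.27% − 2.29% = 7.98%
E(R_P) = R_f + β_P × MRP = 2.29% + 1.1725 × 7.98% = 11.65%

11.65%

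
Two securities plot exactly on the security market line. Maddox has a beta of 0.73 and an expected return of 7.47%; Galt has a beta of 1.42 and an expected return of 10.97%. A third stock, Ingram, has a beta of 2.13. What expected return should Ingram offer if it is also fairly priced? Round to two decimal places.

14.57%

MRP (SML slope) = (10.97% − 7.47%) / (1.42 − 0.73) = 3.50% / 0.69 = 5.0725%
R_f (intercept) = 7.47% − 0.73 × 5.0725% = 3.7671%
E(R_Ingram) = R_f + β × MRP = 3.7671% + 2.13 × 5.0725% = 14.57%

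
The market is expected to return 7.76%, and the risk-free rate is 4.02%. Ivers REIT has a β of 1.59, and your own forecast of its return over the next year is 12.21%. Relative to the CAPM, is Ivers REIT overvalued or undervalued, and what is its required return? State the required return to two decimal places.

Undervalued; required return 9.97%

MRP = 7.76% − 4.02% = 3.74%
Required return = R_f + β·MRP = 4.02% + 1.59 × 3.74% = 9.97%
Forecast 12.21% > required 9.97% → the stock plots above the SML → undervalued.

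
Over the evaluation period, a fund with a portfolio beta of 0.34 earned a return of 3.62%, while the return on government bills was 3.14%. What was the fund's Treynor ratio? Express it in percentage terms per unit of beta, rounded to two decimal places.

1.41%

Treynor = (R_P − R_f) / β_P = (3.62% − 3.14%) / 0.3400 = 0.48% / 0.3400 = 1.41%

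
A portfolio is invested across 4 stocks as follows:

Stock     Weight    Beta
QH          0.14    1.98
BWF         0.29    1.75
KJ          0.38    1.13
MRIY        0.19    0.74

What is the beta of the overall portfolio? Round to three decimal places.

1.355

β_P = Σ w_i β_i = 0.14×1.98 + 0.29×1.75 + 0.38×1.13 + 0.19×0.74 = 1.3547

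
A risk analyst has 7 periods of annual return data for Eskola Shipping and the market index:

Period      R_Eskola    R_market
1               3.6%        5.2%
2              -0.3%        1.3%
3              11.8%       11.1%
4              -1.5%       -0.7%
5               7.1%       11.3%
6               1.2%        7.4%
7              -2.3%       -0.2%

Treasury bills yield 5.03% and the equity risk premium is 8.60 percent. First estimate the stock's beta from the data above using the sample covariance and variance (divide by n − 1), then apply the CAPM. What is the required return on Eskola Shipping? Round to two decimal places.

Mean R_i = (3.6 − 0.3 + 11.8 − 1.5 + 7.1 + 1.2 − 2.3) / 7 = 2.8000%
Mean R_m = (5.2 + 1.3 + 11.1 − 0.7 + 11.3 + 7.4 − 0.2) / 7 = 5.0571%
Σ(R_i − R̄_i)(R_m − R̄_m) = 140.8100  ⇒  Cov = 140.8100 / 6 = 23.4683
Σ(R_m − R̄_m)² = 155.8971  ⇒  Var(R_m) = 155.8971 / 6 = 25.9829
β = Cov / Var(R_m) = 23.4683 / 25.9829 = 0.9032
E(R) = R_f + β × MRP = 5.03% + 0.9032 × 8.60% = 12.80%

12.80%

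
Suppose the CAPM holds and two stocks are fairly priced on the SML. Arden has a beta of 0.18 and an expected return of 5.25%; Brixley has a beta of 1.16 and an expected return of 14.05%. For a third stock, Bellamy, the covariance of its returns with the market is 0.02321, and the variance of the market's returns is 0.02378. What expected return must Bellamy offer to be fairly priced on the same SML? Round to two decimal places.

12.40%

MRP = (14.05% − 5.25%) / (1.16 − 0.18) = 8.9796%
R_f = 5.25% − 0.18 × 8.9796% = 3.6337%
β_Bellamy = Cov / Var(R_m) = 0.02321 / 0.02378 = 0.9760
E(R_Bellamy) = R_f + β × MRP = 3.6337% + 0.9760 × 8.9796% = 12.40%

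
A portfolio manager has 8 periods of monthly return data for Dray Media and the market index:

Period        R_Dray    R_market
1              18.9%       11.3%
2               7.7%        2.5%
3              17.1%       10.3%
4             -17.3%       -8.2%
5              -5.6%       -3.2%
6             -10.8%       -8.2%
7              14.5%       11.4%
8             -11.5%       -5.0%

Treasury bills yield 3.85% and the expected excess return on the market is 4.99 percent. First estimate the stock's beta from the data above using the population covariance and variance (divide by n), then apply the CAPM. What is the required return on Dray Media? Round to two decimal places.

12.05%

Mean R_i = (18.9 + 7.7 + 17.1 − 17.3 − 5.6 − 10.8 + 14.5 − 11.5) / 8 = 1.6250%
Mean R_m = (11.3 + 2.5 + 10.3 − 8.2 − 3.2 − 8.2 + 11.4 − 5.0) / 8 = 1.3625%
Σ(R_i − R̄_i)(R_m − R̄_m) = 862.3775  ⇒  Cov = 862.3775 / 8 = 107.7972
Σ(R_m − R̄_m)² = 524.8588  ⇒  Var(R_m) = 524.8588 / 8 = 65.6074
β = Cov / Var(R_m) = 107.7972 / 65.6074 = 1.6431
E(R) = R_f + β × MRP = 3.85% + 1.6431 × 4.99% = 12.05%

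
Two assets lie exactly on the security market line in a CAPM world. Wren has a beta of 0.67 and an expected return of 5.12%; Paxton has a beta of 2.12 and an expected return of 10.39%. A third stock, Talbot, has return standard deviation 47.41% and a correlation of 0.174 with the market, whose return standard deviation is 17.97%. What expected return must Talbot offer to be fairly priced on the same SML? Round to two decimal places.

MRP = (10.39% − 5.12%) / (2.12 − 0.67) = 3.6345%
R_f = 5.12% − 0.67 × 3.6345% = 2.6849%
β_Talbot = ρ·σ_i/σ_m = 0.174 × 47.41 / 17.97 = 0.4591
E(R_Talbot) = R_f + β × MRP = 2.6849% + 0.4591 × 3.6345% = 4.35%

4.35%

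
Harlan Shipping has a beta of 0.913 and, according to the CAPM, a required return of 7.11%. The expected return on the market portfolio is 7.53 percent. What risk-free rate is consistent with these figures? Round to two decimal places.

E(R) = R_f + β(E(R_m) − R_f) = R_f(1 − β) + β·E(R_m)
7.11% = R_f × (1 − 0.913) + 0.913 × 7.53%
7.11% = R_f × 0.087 + 6.87489%
R_f = (7.11% − 6.87489%) / 0.087 = 2.70%

2.70%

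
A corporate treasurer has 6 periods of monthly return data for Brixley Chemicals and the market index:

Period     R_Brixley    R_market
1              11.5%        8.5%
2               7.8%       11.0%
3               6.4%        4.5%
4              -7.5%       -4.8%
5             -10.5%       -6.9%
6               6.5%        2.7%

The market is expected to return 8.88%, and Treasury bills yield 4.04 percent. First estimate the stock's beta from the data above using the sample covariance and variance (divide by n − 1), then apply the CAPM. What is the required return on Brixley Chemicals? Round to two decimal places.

Mean R_i = (11.5 + 7.8 + 6.4 − 7.5 − 10.5 + 6.5) / 6 = 2.3667%
Mean R_m = (8.5 + 11.0 + 4.5 − 4.8 − 6.9 + 2.7) / 6 = 2.5000%
Σ(R_i − R̄_i)(R_m − R̄_m) = 302.8500  ⇒  Cov = 302.8500 / 5 = 60.5700
Σ(R_m − R̄_m)² = 253.9400  ⇒  Var(R_m) = 253.9400 / 5 = 50.7880
β = Cov / Var(R_m) = 60.5700 / 50.7880 = 1.1926
MRP = 8.88% − 4.04% = 4.84%
E(R) = R_f + β × MRP = 4.04% + 1.1926 × 4.84% = 9.81%

9.81%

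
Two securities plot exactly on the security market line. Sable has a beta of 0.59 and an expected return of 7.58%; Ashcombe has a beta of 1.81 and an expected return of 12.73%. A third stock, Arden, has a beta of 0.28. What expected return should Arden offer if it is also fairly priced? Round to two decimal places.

MRP (SML slope) = (12.73% − 7.58%) / (1.81 − 0.59) = 5.15% / 1.22 = 4.2213%
R_f (intercept) = 7.58% − 0.59 × 4.2213% = 5.0894%
E(R_Arden) = R_f + β × MRP = 5.0894% + 0.28 × 4.2213% = 6.27%

6.27%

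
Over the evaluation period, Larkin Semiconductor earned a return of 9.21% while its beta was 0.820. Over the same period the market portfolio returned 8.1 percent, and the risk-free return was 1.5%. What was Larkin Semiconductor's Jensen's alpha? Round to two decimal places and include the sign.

Market excess return = 8.1% − 1.5% = 6.60%
CAPM benchmark = R_f + β(R_m − R_f) = 1.5% + 0.820 × 6.6% = 6.9120%
α = actual − benchmark = 9.21% − 6.9120% = +2.30%

+2.30%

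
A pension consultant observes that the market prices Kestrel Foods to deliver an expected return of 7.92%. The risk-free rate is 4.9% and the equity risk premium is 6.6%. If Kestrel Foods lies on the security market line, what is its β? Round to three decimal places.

0.458

β = (E(R) − R_f) / MRP = (7.92% − 4.9%) / 6.6% = 3.02% / 6.6% = 0.458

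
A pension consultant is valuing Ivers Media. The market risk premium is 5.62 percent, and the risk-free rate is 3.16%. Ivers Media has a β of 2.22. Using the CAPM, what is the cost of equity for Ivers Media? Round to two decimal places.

E(R) = R_f + β × MRP = 3.16% + 2.22 × 5.62% = 15.64%

15.64%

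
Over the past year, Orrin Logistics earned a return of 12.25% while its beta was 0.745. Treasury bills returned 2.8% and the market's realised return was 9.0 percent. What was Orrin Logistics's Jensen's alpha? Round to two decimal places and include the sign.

+4.83%

Market excess return = 9.0% − 2.8% = 6.20%
CAPM benchmark = R_f + β(R_m − R_f) = 2.8% + 0.745 × 6.2% = 7.4190%
α = actual − benchmark = 12.25% − 7.4190% = +4.83%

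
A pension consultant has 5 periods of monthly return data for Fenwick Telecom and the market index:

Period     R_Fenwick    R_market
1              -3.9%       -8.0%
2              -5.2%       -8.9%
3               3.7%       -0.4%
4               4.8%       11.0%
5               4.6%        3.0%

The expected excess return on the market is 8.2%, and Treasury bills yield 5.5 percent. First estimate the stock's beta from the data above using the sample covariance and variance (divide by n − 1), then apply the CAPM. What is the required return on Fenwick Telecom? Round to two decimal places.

Mean R_i = (-3.9 − 5.2 + 3.7 + 4.8 + 4.6) / 5 = 0.8000%
Mean R_m = (-8.0 − 8.9 − 0.4 + 11.0 + 3.0) / 5 = -0.6600%
Σ(R_i − R̄_i)(R_m − R̄_m) = 145.2400  ⇒  Cov = 145.2400 / 4 = 36.3100
Σ(R_m − R̄_m)² = 271.1920  ⇒  Var(R_m) = 271.1920 / 4 = 67.7980
β = Cov / Var(R_m) = 36.3100 / 67.7980 = 0.5356
E(R) = R_f + β × MRP = 5.5% + 0.5356 × 8.2% = 9.89%

9.89%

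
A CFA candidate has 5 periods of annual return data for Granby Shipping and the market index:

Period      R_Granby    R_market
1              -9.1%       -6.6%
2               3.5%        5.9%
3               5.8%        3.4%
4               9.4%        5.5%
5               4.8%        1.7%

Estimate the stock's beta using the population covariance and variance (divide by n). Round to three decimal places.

Mean R_i = (-9.1 + 3.5 + 5.8 + 9.4 + 4.8) / 5 = 2.8800%
Mean R_m = (-6.6 + 5.9 + 3.4 + 5.5 + 1.7) / 5 = 1.9800%
Σ(R_i − R̄_i)(R_m − R̄_m) = 131.7780  ⇒  Cov = 131.7780 / 5 = 26.3556
Σ(R_m − R̄_m)² = 103.4680  ⇒  Var(R_m) = 103.4680 / 5 = 20.6936
β = Cov / Var(R_m) = 26.3556 / 20.6936 = 1.2736

1.274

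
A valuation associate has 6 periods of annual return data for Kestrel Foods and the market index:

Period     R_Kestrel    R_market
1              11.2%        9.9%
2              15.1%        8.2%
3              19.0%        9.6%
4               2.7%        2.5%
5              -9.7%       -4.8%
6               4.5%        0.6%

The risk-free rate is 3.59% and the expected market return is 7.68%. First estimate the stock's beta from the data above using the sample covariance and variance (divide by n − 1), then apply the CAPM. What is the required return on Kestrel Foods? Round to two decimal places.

10.34%

Mean R_i = (11.2 + 15.1 + 19.0 + 2.7 − 9.7 + 4.5) / 6 = 7.1333%
Mean R_m = (9.9 + 8.2 + 9.6 + 2.5 − 4.8 + 0.6) / 6 = 4.3333%
Σ(R_i − R̄_i)(R_m − R̄_m) = 287.6433  ⇒  Cov = 287.6433 / 5 = 57.5287
Σ(R_m − R̄_m)² = 174.3933  ⇒  Var(R_m) = 174.3933 / 5 = 34.8787
β = Cov / Var(R_m) = 57.5287 / 34.8787 = 1.6494
MRP = 7.68% − 3.59% = 4.09%
E(R) = R_f + β × MRP = 3.59% + 1.6494 × 4.09% = 10.34%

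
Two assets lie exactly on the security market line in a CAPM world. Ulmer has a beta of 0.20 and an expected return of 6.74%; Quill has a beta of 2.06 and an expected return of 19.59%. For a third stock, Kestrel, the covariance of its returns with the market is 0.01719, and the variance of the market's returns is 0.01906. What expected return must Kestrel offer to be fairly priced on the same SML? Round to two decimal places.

11.59%

MRP = (19.59% − 6.74%) / (2.06 − 0.20) = 6.9086%
R_f = 6.74% − 0.20 × 6.9086% = 5.3583%
β_Kestrel = Cov / Var(R_m) = 0.01719 / 0.01906 = 0.9019
E(R_Kestrel) = R_f + β × MRP = 5.3583% + 0.9019 × 6.9086% = 11.59%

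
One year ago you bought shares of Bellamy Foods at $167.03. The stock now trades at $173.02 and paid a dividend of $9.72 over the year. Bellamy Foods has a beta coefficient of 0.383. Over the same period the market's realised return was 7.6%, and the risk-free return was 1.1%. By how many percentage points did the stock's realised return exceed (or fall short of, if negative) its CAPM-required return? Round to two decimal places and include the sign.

Realised HPR = (P1 + D1 − P0) / P0 = (173.02 + 9.72 − 167.03) / 167.03 = 15.71 / 167.03 = 9.4055%
MRP = 7.6% − 1.1% = 6.50%
CAPM required = R_f + β·MRP = 1.1% + 0.383 × 6.5% = 3.5895%
α = realised − required = 9.4055% − 3.5895% = +5.82%

+5.82%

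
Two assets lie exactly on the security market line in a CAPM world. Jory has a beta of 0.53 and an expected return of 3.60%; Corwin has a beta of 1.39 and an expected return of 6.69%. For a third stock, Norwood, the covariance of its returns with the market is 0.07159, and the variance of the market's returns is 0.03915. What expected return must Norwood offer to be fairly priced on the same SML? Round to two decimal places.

MRP = (6.69% − 3.60%) / (1.39 − 0.53) = 3.5930%
R_f = 3.60% − 0.53 × 3.5930% = 1.6957%
β_Norwood = Cov / Var(R_m) = 0.07159 / 0.03915 = 1.8286
E(R_Norwood) = R_f + β × MRP = 1.6957% + 1.8286 × 3.5930% = 8.27%

8.27%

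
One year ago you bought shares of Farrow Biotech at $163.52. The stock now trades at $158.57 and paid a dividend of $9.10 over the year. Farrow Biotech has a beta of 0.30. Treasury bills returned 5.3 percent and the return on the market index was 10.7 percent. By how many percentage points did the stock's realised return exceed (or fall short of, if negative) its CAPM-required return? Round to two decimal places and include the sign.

Realised HPR = (P1 + D1 − P0) / P0 = (158.57 + 9.10 − 163.52) / 163.52 = 4.15 / 163.52 = 2.5379%
MRP = 10.7% − 5.3% = 5.40%
CAPM required = R_f + β·MRP = 5.3% + 0.30 × 5.4% = 6.9200%
α = realised − required = 2.5379% − 6.9200% = -4.38%

-4.38%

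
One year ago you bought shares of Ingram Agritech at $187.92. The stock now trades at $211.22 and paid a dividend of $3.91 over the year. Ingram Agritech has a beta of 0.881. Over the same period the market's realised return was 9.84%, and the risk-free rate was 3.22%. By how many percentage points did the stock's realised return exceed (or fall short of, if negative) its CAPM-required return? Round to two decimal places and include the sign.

Realised HPR = (P1 + D1 − P0) / P0 = (211.22 + 3.91 − 187.92) / 187.92 = 27.21 / 187.92 = 14.4796%
MRP = 9.84% − 3.22% = 6.62%
CAPM required = R_f + β·MRP = 3.22% + 0.881 × 6.62% = 9.05222%
α = realised − required = 14.4796% − 9.05222% = +5.43%

+5.43%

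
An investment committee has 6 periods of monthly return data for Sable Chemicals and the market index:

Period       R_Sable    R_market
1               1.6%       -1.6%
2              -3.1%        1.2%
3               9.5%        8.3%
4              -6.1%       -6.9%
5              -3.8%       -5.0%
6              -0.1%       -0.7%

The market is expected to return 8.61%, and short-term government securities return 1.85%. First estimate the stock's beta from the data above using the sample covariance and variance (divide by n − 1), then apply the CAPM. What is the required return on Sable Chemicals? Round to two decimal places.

Mean R_i = (1.6 − 3.1 + 9.5 − 6.1 − 3.8 − 0.1) / 6 = -0.3333%
Mean R_m = (-1.6 + 1.2 + 8.3 − 6.9 − 5.0 − 0.7) / 6 = -0.7833%
Σ(R_i − R̄_i)(R_m − R̄_m) = 132.1633  ⇒  Cov = 132.1633 / 5 = 26.4327
Σ(R_m − R̄_m)² = 142.3083  ⇒  Var(R_m) = 142.3083 / 5 = 28.4617
β = Cov / Var(R_m) = 26.4327 / 28.4617 = 0.9287
MRP = 8.61% − 1.85% = 6.76%
E(R) = R_f + β × MRP = 1.85% + 0.9287 × 6.76% = 8.13%

8.13%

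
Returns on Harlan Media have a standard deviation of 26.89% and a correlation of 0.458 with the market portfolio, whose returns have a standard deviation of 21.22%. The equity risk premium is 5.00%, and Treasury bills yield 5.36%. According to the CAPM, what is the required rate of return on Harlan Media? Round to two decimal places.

β = ρ × σ_i / σ_m = 0.458 × 26.89% / 21.22% = 0.5804
E(R) = 5.36% + 0.5804 × 5.00% = 8.26%

8.26%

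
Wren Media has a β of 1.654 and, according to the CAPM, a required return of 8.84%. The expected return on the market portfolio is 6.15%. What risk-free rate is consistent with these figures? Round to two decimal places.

E(R) = R_f + β(E(R_m) − R_f) = R_f(1 − β) + β·E(R_m)
8.84% = R_f × (1 − 1.654) + 1.654 × 6.15%
8.84% = R_f × -0.654 + 10.17210%
R_f = (8.84% − 10.17210%) / -0.654 = 2.04%

2.04%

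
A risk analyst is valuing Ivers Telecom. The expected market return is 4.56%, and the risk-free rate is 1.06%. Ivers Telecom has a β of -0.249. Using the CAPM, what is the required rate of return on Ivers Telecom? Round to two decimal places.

0.19%

Market risk premium = E(R_m) − R_f = 4.56% − 1.06% = 3.50%
E(R) = R_f + β × MRP = 1.06% + -0.249 × 3.50% = 0.19%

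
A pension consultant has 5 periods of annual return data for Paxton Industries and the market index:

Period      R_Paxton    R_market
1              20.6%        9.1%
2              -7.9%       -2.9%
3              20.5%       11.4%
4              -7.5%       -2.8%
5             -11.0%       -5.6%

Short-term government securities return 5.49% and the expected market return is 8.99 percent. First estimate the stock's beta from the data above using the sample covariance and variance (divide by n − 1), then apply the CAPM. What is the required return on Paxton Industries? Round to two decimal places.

Mean R_i = (20.6 − 7.9 + 20.5 − 7.5 − 11.0) / 5 = 2.9400%
Mean R_m = (9.1 − 2.9 + 11.4 − 2.8 − 5.6) / 5 = 1.8400%
Σ(R_i − R̄_i)(R_m − R̄_m) = 499.6220  ⇒  Cov = 499.6220 / 4 = 124.9055
Σ(R_m − R̄_m)² = 243.4520  ⇒  Var(R_m) = 243.4520 / 4 = 60.8630
β = Cov / Var(R_m) = 124.9055 / 60.8630 = 2.0522
MRP = 8.99% − 5.49% = 3.50%
E(R) = R_f + β × MRP = 5.49% + 2.0522 × 3.50% = 12.67%

12.67%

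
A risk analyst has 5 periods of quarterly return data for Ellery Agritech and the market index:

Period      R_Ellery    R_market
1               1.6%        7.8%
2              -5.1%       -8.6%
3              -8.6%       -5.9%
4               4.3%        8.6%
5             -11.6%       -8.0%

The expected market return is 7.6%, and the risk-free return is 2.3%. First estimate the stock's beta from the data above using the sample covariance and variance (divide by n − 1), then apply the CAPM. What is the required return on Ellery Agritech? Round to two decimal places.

6.06%

Mean R_i = (1.6 − 5.1 − 8.6 + 4.3 − 11.6) / 5 = -3.8800%
Mean R_m = (7.8 − 8.6 − 5.9 + 8.6 − 8.0) / 5 = -1.2200%
Σ(R_i − R̄_i)(R_m − R̄_m) = 213.1920  ⇒  Cov = 213.1920 / 4 = 53.2980
Σ(R_m − R̄_m)² = 300.1280  ⇒  Var(R_m) = 300.1280 / 4 = 75.0320
β = Cov / Var(R_m) = 53.2980 / 75.0320 = 0.7103
MRP = 7.6% − 2.3% = 5.30%
E(R) = R_f + β × MRP = 2.3% + 0.7103 × 5.3% = 6.06%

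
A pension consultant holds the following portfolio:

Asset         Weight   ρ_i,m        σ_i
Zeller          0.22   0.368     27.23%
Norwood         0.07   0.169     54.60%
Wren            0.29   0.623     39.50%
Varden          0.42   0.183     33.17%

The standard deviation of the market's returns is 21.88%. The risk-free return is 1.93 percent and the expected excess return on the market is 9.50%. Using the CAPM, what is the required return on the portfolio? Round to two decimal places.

β_Zeller = 0.368 × 27.23% / 21.88% = 0.4580
β_Norwood = 0.169 × 54.60% / 21.88% = 0.4217
β_Wren = 0.623 × 39.50% / 21.88% = 1.1247
β_Varden = 0.183 × 33.17% / 21.88% = 0.2774
β_P = Σ w_i β_i = 0.22×0.4580 + 0.07×0.4217 + 0.29×1.1247 + 0.42×0.2774 = 0.5730
E(R_P) = R_f + β_P × MRP = 1.93% + 0.5730 × 9.50% = 7.37%

7.37%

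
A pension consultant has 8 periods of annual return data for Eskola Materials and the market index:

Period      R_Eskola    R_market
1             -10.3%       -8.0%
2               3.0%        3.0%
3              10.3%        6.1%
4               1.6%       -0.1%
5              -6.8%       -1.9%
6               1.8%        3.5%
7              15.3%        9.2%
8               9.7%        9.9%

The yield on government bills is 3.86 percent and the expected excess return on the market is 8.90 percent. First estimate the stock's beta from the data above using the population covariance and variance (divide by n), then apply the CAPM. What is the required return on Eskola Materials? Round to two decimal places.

16.09%

Mean R_i = (-10.3 + 3.0 + 10.3 + 1.6 − 6.8 + 1.8 + 15.3 + 9.7) / 8 = 3.0750%
Mean R_m = (-8.0 + 3.0 + 6.1 − 0.1 − 1.9 + 3.5 + 9.2 + 9.9) / 8 = 2.7125%
Σ(R_i − R̄_i)(R_m − R̄_m) = 343.3525  ⇒  Cov = 343.3525 / 8 = 42.9191
Σ(R_m − R̄_m)² = 249.8688  ⇒  Var(R_m) = 249.8688 / 8 = 31.2336
β = Cov / Var(R_m) = 42.9191 / 31.2336 = 1.3741
E(R) = R_f + β × MRP = 3.86% + 1.3741 × 8.90% = 16.09%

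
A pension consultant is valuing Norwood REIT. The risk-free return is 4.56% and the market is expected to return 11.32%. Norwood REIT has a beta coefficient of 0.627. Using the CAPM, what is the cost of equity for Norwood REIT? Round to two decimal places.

Market risk premium = E(R_m) − R_f = 11.32% − 4.56% = 6.76%
E(R) = R_f + β × MRP = 4.56% + 0.627 × 6.76% = 8.80%

8.80%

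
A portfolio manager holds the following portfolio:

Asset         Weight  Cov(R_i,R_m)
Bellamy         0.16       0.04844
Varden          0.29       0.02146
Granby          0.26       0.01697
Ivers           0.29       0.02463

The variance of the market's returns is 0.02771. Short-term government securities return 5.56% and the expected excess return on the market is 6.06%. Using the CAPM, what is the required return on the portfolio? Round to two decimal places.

11.14%

β_Bellamy = 0.04844 / 0.02771 = 1.7481
β_Varden = 0.02146 / 0.02771 = 0.7744
β_Granby = 0.01697 / 0.02771 = 0.6124
β_Ivers = 0.02463 / 0.02771 = 0.8888
β_P = Σ w_i β_i = 0.16×1.7481 + 0.29×0.7744 + 0.26×0.6124 + 0.29×0.8888 = 0.9212
E(R_P) = R_f + β_P × MRP = 5.56% + 0.9212 × 6.06% = 11.14%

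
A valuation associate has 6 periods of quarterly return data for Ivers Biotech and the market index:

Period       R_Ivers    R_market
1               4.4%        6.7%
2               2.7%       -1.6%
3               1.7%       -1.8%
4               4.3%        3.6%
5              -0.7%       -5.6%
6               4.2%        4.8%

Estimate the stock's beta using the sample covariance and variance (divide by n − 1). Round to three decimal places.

0.400

Mean R_i = (4.4 + 2.7 + 1.7 + 4.3 − 0.7 + 4.2) / 6 = 2.7667%
Mean R_m = (6.7 − 1.6 − 1.8 + 3.6 − 5.6 + 4.8) / 6 = 1.0167%
Σ(R_i − R̄_i)(R_m − R̄_m) = 44.7833  ⇒  Cov = 44.7833 / 5 = 8.9567
Σ(R_m − R̄_m)² = 111.8483  ⇒  Var(R_m) = 111.8483 / 5 = 22.3697
β = Cov / Var(R_m) = 8.9567 / 22.3697 = 0.4004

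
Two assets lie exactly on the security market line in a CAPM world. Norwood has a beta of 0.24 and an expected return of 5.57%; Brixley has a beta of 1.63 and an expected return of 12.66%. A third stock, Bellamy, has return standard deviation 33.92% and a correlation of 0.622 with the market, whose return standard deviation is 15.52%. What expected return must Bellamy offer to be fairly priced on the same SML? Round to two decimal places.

11.28%

MRP = (12.66% − 5.57%) / (1.63 − 0.24) = 5.1007%
R_f = 5.57% − 0.24 × 5.1007% = 4.3458%
β_Bellamy = ρ·σ_i/σ_m = 0.622 × 33.92 / 15.52 = 1.3594
E(R_Bellamy) = R_f + β × MRP = 4.3458% + 1.3594 × 5.1007% = 11.28%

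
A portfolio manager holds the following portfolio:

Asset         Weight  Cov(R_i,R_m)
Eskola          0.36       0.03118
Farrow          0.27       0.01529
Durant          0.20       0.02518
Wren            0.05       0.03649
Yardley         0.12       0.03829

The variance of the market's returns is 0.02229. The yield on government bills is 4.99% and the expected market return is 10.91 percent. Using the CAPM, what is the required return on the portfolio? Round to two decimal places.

β_Eskola = 0.03118 / 0.02229 = 1.3988
β_Farrow = 0.01529 / 0.02229 = 0.6860
β_Durant = 0.02518 / 0.02229 = 1.1297
β_Wren = 0.03649 / 0.02229 = 1.6371
β_Yardley = 0.03829 / 0.02229 = 1.7178
β_P = Σ w_i β_i = 0.36×1.3988 + 0.27×0.6860 + 0.20×1.1297 + 0.05×1.6371 + 0.12×1.7178 = 1.2027
MRP = 10.91% − 4.99% = 5.92%
E(R_P) = R_f + β_P × MRP = 4.99% + 1.2027 × 5.92% = 12.11%

12.11%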